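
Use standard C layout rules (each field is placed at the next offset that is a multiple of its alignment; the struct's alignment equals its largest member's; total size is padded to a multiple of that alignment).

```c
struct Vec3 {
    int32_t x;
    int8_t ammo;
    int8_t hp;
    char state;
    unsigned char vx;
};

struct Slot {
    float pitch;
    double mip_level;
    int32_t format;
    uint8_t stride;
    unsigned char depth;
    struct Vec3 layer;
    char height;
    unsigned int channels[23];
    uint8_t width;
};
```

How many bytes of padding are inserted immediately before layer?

2

Vec3: 0..4  x  (4B, 4-aligned); 4..5  ammo  (1B, 1-aligned); 5..6  hp  (1B, 1-aligned); 6..7  state  (1B, 1-aligned); 7..8  vx  (1B, 1-aligned); sizeof = 8, alignof = 4
0..4  pitch  (4B, 4-aligned)
4..8  -- padding (4B)
8..16  mip_level  (8B, 8-aligned)
16..20  format  (4B, 4-aligned)
20..21  stride  (1B, 1-aligned)
21..22  depth  (1B, 1-aligned)
22..24  -- padding (2B)
24..32  layer  (8B, 4-aligned)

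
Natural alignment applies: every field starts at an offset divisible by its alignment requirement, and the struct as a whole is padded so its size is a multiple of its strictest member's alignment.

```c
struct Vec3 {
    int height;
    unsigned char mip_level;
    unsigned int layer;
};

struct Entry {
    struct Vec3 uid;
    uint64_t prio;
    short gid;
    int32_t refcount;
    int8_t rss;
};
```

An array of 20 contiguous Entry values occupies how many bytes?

800

Vec3: 0..4  height  (4B, 4-aligned); 4..5  mip_level  (1B, 1-aligned); 5..8  -- padding (3B); 8..12  layer  (4B, 4-aligned); sizeof = 12, alignof = 4
0..12  uid  (12B, 4-aligned)
12..16  -- padding (4B)
16..24  prio  (8B, 8-aligned)
24..26  gid  (2B, 2-aligned)
26..28  -- padding (2B)
28..32  refcount  (4B, 4-aligned)
32..33  rss  (1B, 1-aligned)
33..40  -- tail padding (7B)
sizeof = 40, alignof = 8
array of 20: 20 × 40 = 800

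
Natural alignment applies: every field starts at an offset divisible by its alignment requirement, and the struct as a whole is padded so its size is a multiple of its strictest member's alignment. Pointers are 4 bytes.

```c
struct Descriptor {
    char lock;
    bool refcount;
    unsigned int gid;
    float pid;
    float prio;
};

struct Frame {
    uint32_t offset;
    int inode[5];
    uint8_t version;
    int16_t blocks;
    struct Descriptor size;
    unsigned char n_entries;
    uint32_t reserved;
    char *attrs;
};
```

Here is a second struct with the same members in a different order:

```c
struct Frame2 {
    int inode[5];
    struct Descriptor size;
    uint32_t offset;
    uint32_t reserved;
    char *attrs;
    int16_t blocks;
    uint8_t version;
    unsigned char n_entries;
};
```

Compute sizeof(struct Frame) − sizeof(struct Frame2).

4

Descriptor: 0..1  lock  (1B, 1-aligned); 1..2  refcount  (1B, 1-aligned); 2..4  -- padding (2B); 4..8  gid  (4B, 4-aligned); 8..12  pid  (4B, 4-aligned); 12..16  prio  (4B, 4-aligned); sizeof = 16, alignof = 4
0..4  offset  (4B, 4-aligned)
4..24  inode  (20B, 4-aligned)
24..25  version  (1B, 1-aligned)
25..26  -- padding (1B)
26..28  blocks  (2B, 2-aligned)
28..44  size  (16B, 4-aligned)
44..45  n_entries  (1B, 1-aligned)
45..48  -- padding (3B)
48..52  reserved  (4B, 4-aligned)
52..56  attrs  (4B, 4-aligned)
sizeof = 56, alignof = 4
— Frame2 —
0..20  inode  (20B, 4-aligned)
20..36  size  (16B, 4-aligned)
36..40  offset  (4B, 4-aligned)
40..44  reserved  (4B, 4-aligned)
44..48  attrs  (4B, 4-aligned)
48..50  blocks  (2B, 2-aligned)
50..51  version  (1B, 1-aligned)
51..52  n_entries  (1B, 1-aligned)
sizeof = 52, alignof = 4
56 − 52 = 4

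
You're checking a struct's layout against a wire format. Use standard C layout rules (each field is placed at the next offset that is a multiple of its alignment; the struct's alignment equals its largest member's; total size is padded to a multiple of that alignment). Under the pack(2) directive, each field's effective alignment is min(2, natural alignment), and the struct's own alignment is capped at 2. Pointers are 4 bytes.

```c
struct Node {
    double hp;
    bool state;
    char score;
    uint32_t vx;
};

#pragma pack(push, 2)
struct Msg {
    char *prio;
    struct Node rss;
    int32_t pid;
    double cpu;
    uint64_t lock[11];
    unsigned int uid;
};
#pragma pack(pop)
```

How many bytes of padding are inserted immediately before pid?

0

Node: @0: hp [8B, align 8] → 8; @8: state [1B, align 1] → 9; @9: score [1B, align 1] → 10; +2 pad (align 4); @12: vx [4B, align 4] → 16; size 16, align 8
@0: prio [4B, align 2] → 4
@4: rss [16B, align 2] → 20
@20: pid [4B, align 2] → 24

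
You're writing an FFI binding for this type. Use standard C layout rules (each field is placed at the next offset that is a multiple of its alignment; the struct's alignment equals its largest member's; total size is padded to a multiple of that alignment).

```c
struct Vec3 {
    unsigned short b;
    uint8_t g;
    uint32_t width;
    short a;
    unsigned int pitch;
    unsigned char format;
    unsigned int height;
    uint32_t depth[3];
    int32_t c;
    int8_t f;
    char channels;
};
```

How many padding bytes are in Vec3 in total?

@0: b [2B, align 2] → 2
@2: g [1B, align 1] → 3
+1 pad (align 4)
@4: width [4B, align 4] → 8
@8: a [2B, align 2] → 10
+2 pad (align 4)
@12: pitch [4B, align 4] → 16
@16: format [1B, align 1] → 17
+3 pad (align 4)
@20: height [4B, align 4] → 24
@24: depth [12B, align 4] → 36
@36: c [4B, align 4] → 40
@40: f [1B, align 1] → 41
@41: channels [1B, align 1] → 42
+2 tail pad (align 4)
size 44, align 4
data bytes 36, size 44 → padding 8

8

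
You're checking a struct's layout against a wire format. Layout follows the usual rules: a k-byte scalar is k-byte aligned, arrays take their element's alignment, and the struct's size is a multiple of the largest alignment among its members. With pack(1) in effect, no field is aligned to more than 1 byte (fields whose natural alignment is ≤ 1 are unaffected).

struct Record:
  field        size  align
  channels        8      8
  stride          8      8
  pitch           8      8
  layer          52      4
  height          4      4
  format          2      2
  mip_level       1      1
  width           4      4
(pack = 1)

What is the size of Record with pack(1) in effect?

0..8  channels  (8B, 1-aligned)
8..16  stride  (8B, 1-aligned)
16..24  pitch  (8B, 1-aligned)
24..76  layer  (52B, 1-aligned)
76..80  height  (4B, 1-aligned)
80..82  format  (2B, 1-aligned)
82..83  mip_level  (1B, 1-aligned)
83..87  width  (4B, 1-aligned)
sizeof = 87, alignof = 1

87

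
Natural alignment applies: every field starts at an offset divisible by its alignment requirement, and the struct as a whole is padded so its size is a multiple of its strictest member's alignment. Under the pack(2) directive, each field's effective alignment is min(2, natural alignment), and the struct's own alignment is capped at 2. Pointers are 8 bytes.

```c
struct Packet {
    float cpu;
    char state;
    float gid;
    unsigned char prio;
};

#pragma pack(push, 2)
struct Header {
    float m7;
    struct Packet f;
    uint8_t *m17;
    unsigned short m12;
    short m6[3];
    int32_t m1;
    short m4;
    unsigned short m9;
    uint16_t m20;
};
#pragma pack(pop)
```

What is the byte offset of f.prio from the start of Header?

Packet: 0..4  cpu  (4B, 4-aligned); 4..5  state  (1B, 1-aligned); 5..8  -- padding (3B); 8..12  gid  (4B, 4-aligned); 12..13  prio  (1B, 1-aligned); 13..16  -- tail padding (3B); sizeof = 16, alignof = 4
0..4  m7  (4B, 2-aligned)
4..20  f  (16B, 2-aligned)
within Packet: prio at 12
4 + 12 = 16

16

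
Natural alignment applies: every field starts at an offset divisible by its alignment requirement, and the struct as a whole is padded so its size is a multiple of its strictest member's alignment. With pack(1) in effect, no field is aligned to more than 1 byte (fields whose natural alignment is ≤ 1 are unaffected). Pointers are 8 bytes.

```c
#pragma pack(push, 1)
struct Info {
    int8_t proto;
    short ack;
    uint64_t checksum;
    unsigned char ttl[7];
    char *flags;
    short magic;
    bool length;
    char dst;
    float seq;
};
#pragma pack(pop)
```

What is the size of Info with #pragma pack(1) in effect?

proto at 0 (size 1, align 1) → ends 1
ack at 1 (size 2, align 1) → ends 3
checksum at 3 (size 8, align 1) → ends 11
ttl at 11 (size 7, align 1) → ends 18
flags at 18 (size 8, align 1) → ends 26
magic at 26 (size 2, align 1) → ends 28
length at 28 (size 1, align 1) → ends 29
dst at 29 (size 1, align 1) → ends 30
seq at 30 (size 4, align 1) → ends 34
total 34 bytes, alignment 1

34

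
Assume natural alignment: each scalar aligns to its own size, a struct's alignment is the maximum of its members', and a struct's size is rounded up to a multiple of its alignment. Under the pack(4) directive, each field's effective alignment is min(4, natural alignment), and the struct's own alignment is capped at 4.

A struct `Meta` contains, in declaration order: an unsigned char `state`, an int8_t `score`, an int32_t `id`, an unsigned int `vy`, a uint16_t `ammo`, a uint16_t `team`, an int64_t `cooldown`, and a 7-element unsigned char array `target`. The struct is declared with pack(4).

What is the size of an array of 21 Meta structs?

state at 0 (size 1, align 1) → ends 1
score at 1 (size 1, align 1) → ends 2
pad 2 to align 4 for id
id at 4 (size 4, align 4) → ends 8
vy at 8 (size 4, align 4) → ends 12
ammo at 12 (size 2, align 2) → ends 14
team at 14 (size 2, align 2) → ends 16
cooldown at 16 (size 8, align 4) → ends 24
target at 24 (size 7, align 1) → ends 31
tail pad 1 to reach multiple of 4
total 32 bytes, alignment 4
array of 21: 21 × 32 = 672

672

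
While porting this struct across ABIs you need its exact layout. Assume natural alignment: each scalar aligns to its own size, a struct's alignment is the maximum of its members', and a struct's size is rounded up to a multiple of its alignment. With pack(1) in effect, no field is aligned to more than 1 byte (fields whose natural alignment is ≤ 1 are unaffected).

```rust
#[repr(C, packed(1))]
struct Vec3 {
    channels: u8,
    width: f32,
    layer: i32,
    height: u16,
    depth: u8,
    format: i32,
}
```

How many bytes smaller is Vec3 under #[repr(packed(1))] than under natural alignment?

4

natural layout:
  channels at 0 (size 1, align 1) → ends 1
  pad 3 to align 4 for width
  width at 4 (size 4, align 4) → ends 8
  layer at 8 (size 4, align 4) → ends 12
  height at 12 (size 2, align 2) → ends 14
  depth at 14 (size 1, align 1) → ends 15
  pad 1 to align 4 for format
  format at 16 (size 4, align 4) → ends 20
  total 20 bytes, alignment 4
packed(1) layout:
  channels at 0 (size 1, align 1) → ends 1
  width at 1 (size 4, align 1) → ends 5
  layer at 5 (size 4, align 1) → ends 9
  height at 9 (size 2, align 1) → ends 11
  depth at 11 (size 1, align 1) → ends 12
  format at 12 (size 4, align 1) → ends 16
  total 16 bytes, alignment 1
20 − 16 = 4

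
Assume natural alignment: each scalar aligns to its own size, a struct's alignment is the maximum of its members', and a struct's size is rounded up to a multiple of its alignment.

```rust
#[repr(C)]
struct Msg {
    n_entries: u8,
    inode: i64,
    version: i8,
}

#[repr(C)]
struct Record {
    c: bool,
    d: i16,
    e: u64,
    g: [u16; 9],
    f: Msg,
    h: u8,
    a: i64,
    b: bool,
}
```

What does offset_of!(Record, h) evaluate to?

64

Msg: @0: n_entries [1B, align 1] → 1; +7 pad (align 8); @8: inode [8B, align 8] → 16; @16: version [1B, align 1] → 17; +7 tail pad (align 8); size 24, align 8
@0: c [1B, align 1] → 1
+1 pad (align 2)
@2: d [2B, align 2] → 4
+4 pad (align 8)
@8: e [8B, align 8] → 16
@16: g [18B, align 2] → 34
+6 pad (align 8)
@40: f [24B, align 8] → 64
@64: h [1B, align 1] → 65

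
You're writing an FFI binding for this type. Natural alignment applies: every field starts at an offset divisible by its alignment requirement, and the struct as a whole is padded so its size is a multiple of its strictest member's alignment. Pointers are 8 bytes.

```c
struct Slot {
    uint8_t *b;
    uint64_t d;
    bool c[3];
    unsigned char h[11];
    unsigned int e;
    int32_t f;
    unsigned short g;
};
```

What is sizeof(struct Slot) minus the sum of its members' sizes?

8

@0: b [8B, align 8] → 8
@8: d [8B, align 8] → 16
@16: c [3B, align 1] → 19
@19: h [11B, align 1] → 30
+2 pad (align 4)
@32: e [4B, align 4] → 36
@36: f [4B, align 4] → 40
@40: g [2B, align 2] → 42
+6 tail pad (align 8)
size 48, align 8
data bytes 40, size 48 → padding 8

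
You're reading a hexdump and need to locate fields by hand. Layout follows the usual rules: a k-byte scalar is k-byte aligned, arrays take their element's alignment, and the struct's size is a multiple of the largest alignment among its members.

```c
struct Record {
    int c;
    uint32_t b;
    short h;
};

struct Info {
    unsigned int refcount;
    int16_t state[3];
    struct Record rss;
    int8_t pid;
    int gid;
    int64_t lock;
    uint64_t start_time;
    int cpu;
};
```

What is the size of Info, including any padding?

Record: c at 0 (size 4, align 4) → ends 4; b at 4 (size 4, align 4) → ends 8; h at 8 (size 2, align 2) → ends 10; tail pad 2 to reach multiple of 4; total 12 bytes, alignment 4
refcount at 0 (size 4, align 4) → ends 4
state at 4 (size 6, align 2) → ends 10
pad 2 to align 4 for rss
rss at 12 (size 12, align 4) → ends 24
pid at 24 (size 1, align 1) → ends 25
pad 3 to align 4 for gid
gid at 28 (size 4, align 4) → ends 32
lock at 32 (size 8, align 8) → ends 40
start_time at 40 (size 8, align 8) → ends 48
cpu at 48 (size 4, align 4) → ends 52
tail pad 4 to reach multiple of 8
total 56 bytes, alignment 8

56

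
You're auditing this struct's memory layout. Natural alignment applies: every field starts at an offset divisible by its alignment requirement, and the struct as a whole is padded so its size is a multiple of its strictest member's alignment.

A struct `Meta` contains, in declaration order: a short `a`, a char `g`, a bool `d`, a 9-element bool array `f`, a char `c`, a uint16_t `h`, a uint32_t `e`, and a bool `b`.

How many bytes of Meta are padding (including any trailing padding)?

0..2  a  (2B, 2-aligned)
2..3  g  (1B, 1-aligned)
3..4  d  (1B, 1-aligned)
4..13  f  (9B, 1-aligned)
13..14  c  (1B, 1-aligned)
14..16  h  (2B, 2-aligned)
16..20  e  (4B, 4-aligned)
20..21  b  (1B, 1-aligned)
21..24  -- tail padding (3B)
sizeof = 24, alignof = 4
data bytes 21, size 24 → padding 3

3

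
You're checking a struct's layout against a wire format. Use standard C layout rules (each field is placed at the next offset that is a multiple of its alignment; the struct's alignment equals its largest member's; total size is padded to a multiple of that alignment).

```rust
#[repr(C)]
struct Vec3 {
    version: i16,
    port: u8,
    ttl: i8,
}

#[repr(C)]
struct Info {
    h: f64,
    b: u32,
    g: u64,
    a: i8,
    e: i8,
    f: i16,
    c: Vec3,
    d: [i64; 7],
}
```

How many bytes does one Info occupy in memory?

Vec3: version at 0 (size 2, align 2) → ends 2; port at 2 (size 1, align 1) → ends 3; ttl at 3 (size 1, align 1) → ends 4; total 4 bytes, alignment 2
h at 0 (size 8, align 8) → ends 8
b at 8 (size 4, align 4) → ends 12
pad 4 to align 8 for g
g at 16 (size 8, align 8) → ends 24
a at 24 (size 1, align 1) → ends 25
e at 25 (size 1, align 1) → ends 26
f at 26 (size 2, align 2) → ends 28
c at 28 (size 4, align 2) → ends 32
d at 32 (size 56, align 8) → ends 88
total 88 bytes, alignment 8

88 bytes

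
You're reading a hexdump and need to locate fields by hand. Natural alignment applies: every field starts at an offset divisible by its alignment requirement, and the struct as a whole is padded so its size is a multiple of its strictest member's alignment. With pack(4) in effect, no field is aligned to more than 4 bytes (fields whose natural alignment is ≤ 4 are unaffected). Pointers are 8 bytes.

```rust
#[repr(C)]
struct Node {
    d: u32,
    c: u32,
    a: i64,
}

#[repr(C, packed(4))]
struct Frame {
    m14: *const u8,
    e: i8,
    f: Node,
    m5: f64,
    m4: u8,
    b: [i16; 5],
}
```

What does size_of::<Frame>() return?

Node: @0: d [4B, align 4] → 4; @4: c [4B, align 4] → 8; @8: a [8B, align 8] → 16; size 16, align 8
@0: m14 [8B, align 4] → 8
@8: e [1B, align 1] → 9
+3 pad (align 4)
@12: f [16B, align 4] → 28
@28: m5 [8B, align 4] → 36
@36: m4 [1B, align 1] → 37
+1 pad (align 2)
@38: b [10B, align 2] → 48
size 48, align 4

48 bytes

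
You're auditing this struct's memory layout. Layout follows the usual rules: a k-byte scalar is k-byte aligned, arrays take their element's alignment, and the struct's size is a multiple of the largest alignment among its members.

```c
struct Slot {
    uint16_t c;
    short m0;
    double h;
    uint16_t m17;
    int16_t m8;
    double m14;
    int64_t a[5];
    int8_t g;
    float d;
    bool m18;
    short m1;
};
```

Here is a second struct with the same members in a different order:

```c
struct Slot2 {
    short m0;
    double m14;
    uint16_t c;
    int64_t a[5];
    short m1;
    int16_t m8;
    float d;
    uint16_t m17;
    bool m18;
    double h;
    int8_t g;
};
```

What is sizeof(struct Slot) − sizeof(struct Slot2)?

@0: c [2B, align 2] → 2
@2: m0 [2B, align 2] → 4
+4 pad (align 8)
@8: h [8B, align 8] → 16
@16: m17 [2B, align 2] → 18
@18: m8 [2B, align 2] → 20
+4 pad (align 8)
@24: m14 [8B, align 8] → 32
@32: a [40B, align 8] → 72
@72: g [1B, align 1] → 73
+3 pad (align 4)
@76: d [4B, align 4] → 80
@80: m18 [1B, align 1] → 81
+1 pad (align 2)
@82: m1 [2B, align 2] → 84
+4 tail pad (align 8)
size 88, align 8
— Slot2 —
@0: m0 [2B, align 2] → 2
+6 pad (align 8)
@8: m14 [8B, align 8] → 16
@16: c [2B, align 2] → 18
+6 pad (align 8)
@24: a [40B, align 8] → 64
@64: m1 [2B, align 2] → 66
@66: m8 [2B, align 2] → 68
@68: d [4B, align 4] → 72
@72: m17 [2B, align 2] → 74
@74: m18 [1B, align 1] → 75
+5 pad (align 8)
@80: h [8B, align 8] → 88
@88: g [1B, align 1] → 89
+7 tail pad (align 8)
size 96, align 8
88 − 96 = -8

-8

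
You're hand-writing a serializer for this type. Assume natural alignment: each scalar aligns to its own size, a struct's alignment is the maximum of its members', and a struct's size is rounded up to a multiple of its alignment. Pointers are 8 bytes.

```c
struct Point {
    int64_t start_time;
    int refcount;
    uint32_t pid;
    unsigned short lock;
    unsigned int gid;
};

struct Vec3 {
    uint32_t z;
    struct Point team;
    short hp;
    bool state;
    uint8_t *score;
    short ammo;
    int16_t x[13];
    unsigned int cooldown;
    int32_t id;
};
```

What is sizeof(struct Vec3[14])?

1232

Point: start_time at 0 (size 8, align 8) → ends 8; refcount at 8 (size 4, align 4) → ends 12; pid at 12 (size 4, align 4) → ends 16; lock at 16 (size 2, align 2) → ends 18; pad 2 to align 4 for gid; gid at 20 (size 4, align 4) → ends 24; total 24 bytes, alignment 8
z at 0 (size 4, align 4) → ends 4
pad 4 to align 8 for team
team at 8 (size 24, align 8) → ends 32
hp at 32 (size 2, align 2) → ends 34
state at 34 (size 1, align 1) → ends 35
pad 5 to align 8 for score
score at 40 (size 8, align 8) → ends 48
ammo at 48 (size 2, align 2) → ends 50
x at 50 (size 26, align 2) → ends 76
cooldown at 76 (size 4, align 4) → ends 80
id at 80 (size 4, align 4) → ends 84
tail pad 4 to reach multiple of 8
total 88 bytes, alignment 8
array of 14: 14 × 88 = 1232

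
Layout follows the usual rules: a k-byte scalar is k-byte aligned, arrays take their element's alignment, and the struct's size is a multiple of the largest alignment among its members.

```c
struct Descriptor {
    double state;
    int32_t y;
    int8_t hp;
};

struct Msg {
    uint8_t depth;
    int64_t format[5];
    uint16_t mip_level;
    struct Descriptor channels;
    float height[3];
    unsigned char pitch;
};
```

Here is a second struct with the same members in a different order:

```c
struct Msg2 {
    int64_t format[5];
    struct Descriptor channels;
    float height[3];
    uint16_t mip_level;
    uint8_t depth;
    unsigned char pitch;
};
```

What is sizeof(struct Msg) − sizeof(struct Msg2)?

Descriptor: 0..8  state  (8B, 8-aligned); 8..12  y  (4B, 4-aligned); 12..13  hp  (1B, 1-aligned); 13..16  -- tail padding (3B); sizeof = 16, alignof = 8
0..1  depth  (1B, 1-aligned)
1..8  -- padding (7B)
8..48  format  (40B, 8-aligned)
48..50  mip_level  (2B, 2-aligned)
50..56  -- padding (6B)
56..72  channels  (16B, 8-aligned)
72..84  height  (12B, 4-aligned)
84..85  pitch  (1B, 1-aligned)
85..88  -- tail padding (3B)
sizeof = 88, alignof = 8
— Msg2 —
0..40  format  (40B, 8-aligned)
40..56  channels  (16B, 8-aligned)
56..68  height  (12B, 4-aligned)
68..70  mip_level  (2B, 2-aligned)
70..71  depth  (1B, 1-aligned)
71..72  pitch  (1B, 1-aligned)
sizeof = 72, alignof = 8
88 − 72 = 16

16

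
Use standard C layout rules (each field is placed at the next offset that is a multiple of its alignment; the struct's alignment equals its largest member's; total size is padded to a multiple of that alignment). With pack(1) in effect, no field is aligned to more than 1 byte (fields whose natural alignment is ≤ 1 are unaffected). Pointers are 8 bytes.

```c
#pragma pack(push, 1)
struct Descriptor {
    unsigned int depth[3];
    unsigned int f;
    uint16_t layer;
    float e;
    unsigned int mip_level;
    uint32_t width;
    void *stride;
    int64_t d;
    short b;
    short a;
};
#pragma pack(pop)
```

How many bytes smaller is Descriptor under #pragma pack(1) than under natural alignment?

6

natural layout:
  @0: depth [12B, align 4] → 12
  @12: f [4B, align 4] → 16
  @16: layer [2B, align 2] → 18
  +2 pad (align 4)
  @20: e [4B, align 4] → 24
  @24: mip_level [4B, align 4] → 28
  @28: width [4B, align 4] → 32
  @32: stride [8B, align 8] → 40
  @40: d [8B, align 8] → 48
  @48: b [2B, align 2] → 50
  @50: a [2B, align 2] → 52
  +4 tail pad (align 8)
  size 56, align 8
packed(1) layout:
  @0: depth [12B, align 1] → 12
  @12: f [4B, align 1] → 16
  @16: layer [2B, align 1] → 18
  @18: e [4B, align 1] → 22
  @22: mip_level [4B, align 1] → 26
  @26: width [4B, align 1] → 30
  @30: stride [8B, align 1] → 38
  @38: d [8B, align 1] → 46
  @46: b [2B, align 1] → 48
  @48: a [2B, align 1] → 50
  size 50, align 1
56 − 50 = 6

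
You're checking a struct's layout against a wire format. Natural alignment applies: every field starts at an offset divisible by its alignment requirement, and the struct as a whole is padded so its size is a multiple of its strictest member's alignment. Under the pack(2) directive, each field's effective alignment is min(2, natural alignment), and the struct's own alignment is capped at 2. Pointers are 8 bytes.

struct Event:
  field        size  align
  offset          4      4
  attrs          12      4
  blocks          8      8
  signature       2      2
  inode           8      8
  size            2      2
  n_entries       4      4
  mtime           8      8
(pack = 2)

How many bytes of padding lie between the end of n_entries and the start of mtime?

0

@0: offset [4B, align 2] → 4
@4: attrs [12B, align 2] → 16
@16: blocks [8B, align 2] → 24
@24: signature [2B, align 2] → 26
@26: inode [8B, align 2] → 34
@34: size [2B, align 2] → 36
@36: n_entries [4B, align 2] → 40
@40: mtime [8B, align 2] → 48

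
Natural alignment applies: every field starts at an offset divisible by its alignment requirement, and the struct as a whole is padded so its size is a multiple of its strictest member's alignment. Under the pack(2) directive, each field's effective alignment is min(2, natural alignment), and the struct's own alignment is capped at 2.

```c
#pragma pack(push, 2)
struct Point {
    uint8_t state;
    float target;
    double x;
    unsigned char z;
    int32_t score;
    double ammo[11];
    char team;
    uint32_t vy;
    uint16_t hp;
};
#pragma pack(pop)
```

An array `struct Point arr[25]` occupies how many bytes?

2900

state at 0 (size 1, align 1) → ends 1
pad 1 to align 2 for target
target at 2 (size 4, align 2) → ends 6
x at 6 (size 8, align 2) → ends 14
z at 14 (size 1, align 1) → ends 15
pad 1 to align 2 for score
score at 16 (size 4, align 2) → ends 20
ammo at 20 (size 88, align 2) → ends 108
team at 108 (size 1, align 1) → ends 109
pad 1 to align 2 for vy
vy at 110 (size 4, align 2) → ends 114
hp at 114 (size 2, align 2) → ends 116
total 116 bytes, alignment 2
array of 25: 25 × 116 = 2900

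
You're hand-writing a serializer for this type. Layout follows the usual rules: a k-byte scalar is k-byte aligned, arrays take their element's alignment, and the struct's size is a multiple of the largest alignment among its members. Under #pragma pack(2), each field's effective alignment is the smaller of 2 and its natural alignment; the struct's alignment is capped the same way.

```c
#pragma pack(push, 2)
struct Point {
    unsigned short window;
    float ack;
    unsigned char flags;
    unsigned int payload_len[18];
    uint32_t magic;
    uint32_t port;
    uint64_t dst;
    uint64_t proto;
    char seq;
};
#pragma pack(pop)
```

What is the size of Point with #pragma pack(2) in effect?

106

@0: window [2B, align 2] → 2
@2: ack [4B, align 2] → 6
@6: flags [1B, align 1] → 7
+1 pad (align 2)
@8: payload_len [72B, align 2] → 80
@80: magic [4B, align 2] → 84
@84: port [4B, align 2] → 88
@88: dst [8B, align 2] → 96
@96: proto [8B, align 2] → 104
@104: seq [1B, align 1] → 105
+1 tail pad (align 2)
size 106, align 2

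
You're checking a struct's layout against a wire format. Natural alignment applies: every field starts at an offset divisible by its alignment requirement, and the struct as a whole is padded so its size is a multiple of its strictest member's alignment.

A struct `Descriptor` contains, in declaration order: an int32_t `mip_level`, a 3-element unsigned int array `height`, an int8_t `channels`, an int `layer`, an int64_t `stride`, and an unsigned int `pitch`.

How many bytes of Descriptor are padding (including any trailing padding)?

@0: mip_level [4B, align 4] → 4
@4: height [12B, align 4] → 16
@16: channels [1B, align 1] → 17
+3 pad (align 4)
@20: layer [4B, align 4] → 24
@24: stride [8B, align 8] → 32
@32: pitch [4B, align 4] → 36
+4 tail pad (align 8)
size 40, align 8
data bytes 33, size 40 → padding 7

7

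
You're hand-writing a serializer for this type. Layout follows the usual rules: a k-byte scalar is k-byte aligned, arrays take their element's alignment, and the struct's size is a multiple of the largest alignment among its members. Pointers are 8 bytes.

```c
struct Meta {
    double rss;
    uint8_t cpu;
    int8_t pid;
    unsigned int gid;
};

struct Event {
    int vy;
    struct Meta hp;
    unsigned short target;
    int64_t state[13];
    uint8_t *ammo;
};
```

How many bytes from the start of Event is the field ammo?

Meta: 0..8  rss  (8B, 8-aligned); 8..9  cpu  (1B, 1-aligned); 9..10  pid  (1B, 1-aligned); 10..12  -- padding (2B); 12..16  gid  (4B, 4-aligned); sizeof = 16, alignof = 8
0..4  vy  (4B, 4-aligned)
4..8  -- padding (4B)
8..24  hp  (16B, 8-aligned)
24..26  target  (2B, 2-aligned)
26..32  -- padding (6B)
32..136  state  (104B, 8-aligned)
136..144  ammo  (8B, 8-aligned)

136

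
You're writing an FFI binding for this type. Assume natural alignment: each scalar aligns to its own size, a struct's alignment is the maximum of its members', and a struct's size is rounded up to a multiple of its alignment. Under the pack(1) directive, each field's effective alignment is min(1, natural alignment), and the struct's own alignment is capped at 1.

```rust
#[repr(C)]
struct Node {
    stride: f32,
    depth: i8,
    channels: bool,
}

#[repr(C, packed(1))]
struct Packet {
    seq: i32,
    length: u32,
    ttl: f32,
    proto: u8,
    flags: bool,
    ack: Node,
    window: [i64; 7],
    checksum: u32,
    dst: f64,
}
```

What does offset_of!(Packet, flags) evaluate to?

Node: 0..4  stride  (4B, 4-aligned); 4..5  depth  (1B, 1-aligned); 5..6  channels  (1B, 1-aligned); 6..8  -- tail padding (2B); sizeof = 8, alignof = 4
0..4  seq  (4B, 1-aligned)
4..8  length  (4B, 1-aligned)
8..12  ttl  (4B, 1-aligned)
12..13  proto  (1B, 1-aligned)
13..14  flags  (1B, 1-aligned)

13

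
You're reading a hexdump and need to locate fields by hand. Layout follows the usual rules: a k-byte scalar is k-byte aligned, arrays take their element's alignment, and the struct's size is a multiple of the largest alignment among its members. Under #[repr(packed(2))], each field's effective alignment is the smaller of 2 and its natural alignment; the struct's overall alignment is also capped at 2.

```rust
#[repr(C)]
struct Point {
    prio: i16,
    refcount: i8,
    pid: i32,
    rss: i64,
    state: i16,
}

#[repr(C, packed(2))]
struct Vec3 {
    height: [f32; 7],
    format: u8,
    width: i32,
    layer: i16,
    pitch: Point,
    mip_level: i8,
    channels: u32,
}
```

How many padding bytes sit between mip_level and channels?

Point: 0..2  prio  (2B, 2-aligned); 2..3  refcount  (1B, 1-aligned); 3..4  -- padding (1B); 4..8  pid  (4B, 4-aligned); 8..16  rss  (8B, 8-aligned); 16..18  state  (2B, 2-aligned); 18..24  -- tail padding (6B); sizeof = 24, alignof = 8
0..28  height  (28B, 2-aligned)
28..29  format  (1B, 1-aligned)
29..30  -- padding (1B)
30..34  width  (4B, 2-aligned)
34..36  layer  (2B, 2-aligned)
36..60  pitch  (24B, 2-aligned)
60..61  mip_level  (1B, 1-aligned)
61..62  -- padding (1B)
62..66  channels  (4B, 2-aligned)

1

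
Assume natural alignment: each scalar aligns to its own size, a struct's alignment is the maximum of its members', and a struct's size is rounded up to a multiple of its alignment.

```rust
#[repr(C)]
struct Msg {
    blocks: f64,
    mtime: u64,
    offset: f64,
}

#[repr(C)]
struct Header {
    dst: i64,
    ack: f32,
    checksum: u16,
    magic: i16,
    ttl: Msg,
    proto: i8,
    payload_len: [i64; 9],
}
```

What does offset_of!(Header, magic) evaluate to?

14

Msg: @0: blocks [8B, align 8] → 8; @8: mtime [8B, align 8] → 16; @16: offset [8B, align 8] → 24; size 24, align 8
@0: dst [8B, align 8] → 8
@8: ack [4B, align 4] → 12
@12: checksum [2B, align 2] → 14
@14: magic [2B, align 2] → 16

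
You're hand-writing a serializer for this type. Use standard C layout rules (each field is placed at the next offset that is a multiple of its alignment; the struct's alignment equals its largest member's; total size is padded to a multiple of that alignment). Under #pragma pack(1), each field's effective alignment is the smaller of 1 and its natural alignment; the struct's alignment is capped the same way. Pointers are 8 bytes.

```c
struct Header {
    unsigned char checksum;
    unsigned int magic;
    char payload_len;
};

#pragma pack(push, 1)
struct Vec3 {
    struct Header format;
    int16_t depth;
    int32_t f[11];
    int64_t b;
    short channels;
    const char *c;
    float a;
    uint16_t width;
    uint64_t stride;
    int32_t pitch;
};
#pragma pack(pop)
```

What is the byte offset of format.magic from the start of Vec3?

4

Header: checksum at 0 (size 1, align 1) → ends 1; pad 3 to align 4 for magic; magic at 4 (size 4, align 4) → ends 8; payload_len at 8 (size 1, align 1) → ends 9; tail pad 3 to reach multiple of 4; total 12 bytes, alignment 4
format at 0 (size 12, align 1) → ends 12
within Header: magic at 4
0 + 4 = 4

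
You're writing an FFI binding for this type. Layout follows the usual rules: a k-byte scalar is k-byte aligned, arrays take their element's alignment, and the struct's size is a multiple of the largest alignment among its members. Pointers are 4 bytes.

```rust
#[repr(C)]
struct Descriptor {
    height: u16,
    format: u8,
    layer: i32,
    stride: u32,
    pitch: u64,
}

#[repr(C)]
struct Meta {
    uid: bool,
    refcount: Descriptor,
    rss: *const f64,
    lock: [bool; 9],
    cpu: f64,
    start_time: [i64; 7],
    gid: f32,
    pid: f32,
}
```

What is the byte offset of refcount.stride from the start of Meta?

16

Descriptor: height at 0 (size 2, align 2) → ends 2; format at 2 (size 1, align 1) → ends 3; pad 1 to align 4 for layer; layer at 4 (size 4, align 4) → ends 8; stride at 8 (size 4, align 4) → ends 12; pad 4 to align 8 for pitch; pitch at 16 (size 8, align 8) → ends 24; total 24 bytes, alignment 8
uid at 0 (size 1, align 1) → ends 1
pad 7 to align 8 for refcount
refcount at 8 (size 24, align 8) → ends 32
within Descriptor: stride at 8
8 + 8 = 16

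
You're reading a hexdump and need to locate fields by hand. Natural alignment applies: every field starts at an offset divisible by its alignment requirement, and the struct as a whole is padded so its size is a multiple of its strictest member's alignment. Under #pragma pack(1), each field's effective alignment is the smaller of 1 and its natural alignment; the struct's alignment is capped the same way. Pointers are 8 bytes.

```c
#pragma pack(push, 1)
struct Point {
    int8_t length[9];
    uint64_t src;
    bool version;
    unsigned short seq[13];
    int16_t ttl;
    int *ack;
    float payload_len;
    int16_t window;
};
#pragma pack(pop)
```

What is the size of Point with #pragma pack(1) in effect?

@0: length [9B, align 1] → 9
@9: src [8B, align 1] → 17
@17: version [1B, align 1] → 18
@18: seq [26B, align 1] → 44
@44: ttl [2B, align 1] → 46
@46: ack [8B, align 1] → 54
@54: payload_len [4B, align 1] → 58
@58: window [2B, align 1] → 60
size 60, align 1

60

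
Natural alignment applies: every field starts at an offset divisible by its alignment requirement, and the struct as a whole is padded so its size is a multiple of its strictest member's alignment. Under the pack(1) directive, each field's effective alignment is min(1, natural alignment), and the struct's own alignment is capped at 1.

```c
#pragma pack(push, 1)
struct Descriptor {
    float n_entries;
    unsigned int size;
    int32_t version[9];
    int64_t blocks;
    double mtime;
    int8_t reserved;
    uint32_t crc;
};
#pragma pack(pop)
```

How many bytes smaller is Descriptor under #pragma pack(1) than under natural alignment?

natural layout:
  0..4  n_entries  (4B, 4-aligned)
  4..8  size  (4B, 4-aligned)
  8..44  version  (36B, 4-aligned)
  44..48  -- padding (4B)
  48..56  blocks  (8B, 8-aligned)
  56..64  mtime  (8B, 8-aligned)
  64..65  reserved  (1B, 1-aligned)
  65..68  -- padding (3B)
  68..72  crc  (4B, 4-aligned)
  sizeof = 72, alignof = 8
packed(1) layout:
  0..4  n_entries  (4B, 1-aligned)
  4..8  size  (4B, 1-aligned)
  8..44  version  (36B, 1-aligned)
  44..52  blocks  (8B, 1-aligned)
  52..60  mtime  (8B, 1-aligned)
  60..61  reserved  (1B, 1-aligned)
  61..65  crc  (4B, 1-aligned)
  sizeof = 65, alignof = 1
72 − 65 = 7

7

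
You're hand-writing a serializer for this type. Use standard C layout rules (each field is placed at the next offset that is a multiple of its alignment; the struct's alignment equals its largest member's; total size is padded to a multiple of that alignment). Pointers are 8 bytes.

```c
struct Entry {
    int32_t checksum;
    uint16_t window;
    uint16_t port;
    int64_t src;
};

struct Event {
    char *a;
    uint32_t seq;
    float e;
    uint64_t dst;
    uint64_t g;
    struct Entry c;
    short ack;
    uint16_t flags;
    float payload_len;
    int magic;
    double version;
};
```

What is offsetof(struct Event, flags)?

Entry: checksum at 0 (size 4, align 4) → ends 4; window at 4 (size 2, align 2) → ends 6; port at 6 (size 2, align 2) → ends 8; src at 8 (size 8, align 8) → ends 16; total 16 bytes, alignment 8
a at 0 (size 8, align 8) → ends 8
seq at 8 (size 4, align 4) → ends 12
e at 12 (size 4, align 4) → ends 16
dst at 16 (size 8, align 8) → ends 24
g at 24 (size 8, align 8) → ends 32
c at 32 (size 16, align 8) → ends 48
ack at 48 (size 2, align 2) → ends 50
flags at 50 (size 2, align 2) → ends 52

50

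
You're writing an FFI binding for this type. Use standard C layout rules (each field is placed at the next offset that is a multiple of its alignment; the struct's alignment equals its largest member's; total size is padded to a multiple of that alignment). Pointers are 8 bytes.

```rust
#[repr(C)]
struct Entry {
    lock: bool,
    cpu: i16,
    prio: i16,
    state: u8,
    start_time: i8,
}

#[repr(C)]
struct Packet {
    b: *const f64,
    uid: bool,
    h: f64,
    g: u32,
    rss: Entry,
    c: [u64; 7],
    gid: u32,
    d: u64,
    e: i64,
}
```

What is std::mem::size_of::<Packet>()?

Entry: @0: lock [1B, align 1] → 1; +1 pad (align 2); @2: cpu [2B, align 2] → 4; @4: prio [2B, align 2] → 6; @6: state [1B, align 1] → 7; @7: start_time [1B, align 1] → 8; size 8, align 2
@0: b [8B, align 8] → 8
@8: uid [1B, align 1] → 9
+7 pad (align 8)
@16: h [8B, align 8] → 24
@24: g [4B, align 4] → 28
@28: rss [8B, align 2] → 36
+4 pad (align 8)
@40: c [56B, align 8] → 96
@96: gid [4B, align 4] → 100
+4 pad (align 8)
@104: d [8B, align 8] → 112
@112: e [8B, align 8] → 120
size 120, align 8

120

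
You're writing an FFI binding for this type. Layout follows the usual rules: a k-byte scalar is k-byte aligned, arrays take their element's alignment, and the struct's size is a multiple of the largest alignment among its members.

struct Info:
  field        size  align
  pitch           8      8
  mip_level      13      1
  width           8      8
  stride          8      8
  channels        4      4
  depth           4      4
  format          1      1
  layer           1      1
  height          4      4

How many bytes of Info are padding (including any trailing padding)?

0..8  pitch  (8B, 8-aligned)
8..21  mip_level  (13B, 1-aligned)
21..24  -- padding (3B)
24..32  width  (8B, 8-aligned)
32..40  stride  (8B, 8-aligned)
40..44  channels  (4B, 4-aligned)
44..48  depth  (4B, 4-aligned)
48..49  format  (1B, 1-aligned)
49..50  layer  (1B, 1-aligned)
50..52  -- padding (2B)
52..56  height  (4B, 4-aligned)
sizeof = 56, alignof = 8
data bytes 51, size 56 → padding 5

5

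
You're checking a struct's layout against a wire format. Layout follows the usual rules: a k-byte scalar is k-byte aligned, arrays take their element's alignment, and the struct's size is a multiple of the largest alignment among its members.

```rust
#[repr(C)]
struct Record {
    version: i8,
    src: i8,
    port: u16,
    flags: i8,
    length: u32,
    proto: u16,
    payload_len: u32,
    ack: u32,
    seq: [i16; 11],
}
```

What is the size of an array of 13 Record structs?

version at 0 (size 1, align 1) → ends 1
src at 1 (size 1, align 1) → ends 2
port at 2 (size 2, align 2) → ends 4
flags at 4 (size 1, align 1) → ends 5
pad 3 to align 4 for length
length at 8 (size 4, align 4) → ends 12
proto at 12 (size 2, align 2) → ends 14
pad 2 to align 4 for payload_len
payload_len at 16 (size 4, align 4) → ends 20
ack at 20 (size 4, align 4) → ends 24
seq at 24 (size 22, align 2) → ends 46
tail pad 2 to reach multiple of 4
total 48 bytes, alignment 4
array of 13: 13 × 48 = 624

624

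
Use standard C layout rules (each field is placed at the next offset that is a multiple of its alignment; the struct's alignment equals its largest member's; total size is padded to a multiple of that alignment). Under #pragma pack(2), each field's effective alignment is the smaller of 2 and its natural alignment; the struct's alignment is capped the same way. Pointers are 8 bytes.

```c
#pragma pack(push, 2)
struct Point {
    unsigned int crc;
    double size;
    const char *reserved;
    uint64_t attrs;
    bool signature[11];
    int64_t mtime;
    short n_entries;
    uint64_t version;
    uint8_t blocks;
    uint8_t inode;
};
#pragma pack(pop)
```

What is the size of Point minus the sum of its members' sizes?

1

@0: crc [4B, align 2] → 4
@4: size [8B, align 2] → 12
@12: reserved [8B, align 2] → 20
@20: attrs [8B, align 2] → 28
@28: signature [11B, align 1] → 39
+1 pad (align 2)
@40: mtime [8B, align 2] → 48
@48: n_entries [2B, align 2] → 50
@50: version [8B, align 2] → 58
@58: blocks [1B, align 1] → 59
@59: inode [1B, align 1] → 60
size 60, align 2
data bytes 59, size 60 → padding 1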